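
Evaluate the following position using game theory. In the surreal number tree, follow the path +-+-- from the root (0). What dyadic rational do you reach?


Sign expansion: +-+--
Rule: track bounds (lo, hi), initially (-inf, +inf). On '+', the current value becomes lo and we move to the simplest number in (value, hi): value + 1 if hi = +inf, otherwise the midpoint (value + hi)/2. On '-', the current value becomes hi and we move to value - 1 if lo = -inf, otherwise the midpoint (lo + value)/2.
Start at 0.
Step 1: sign = +, move right. Bounds: (0, +inf). Value = 1
Step 2: sign = -, move left. Bounds: (0, 1). Value = 1/2
Step 3: sign = +, move right. Bounds: (1/2, 1). Value = 3/4
Step 4: sign = -, move left. Bounds: (1/2, 3/4). Value = 5/8
Step 5: sign = -, move left. Bounds: (1/2, 5/8). Value = 9/16
The surreal number with sign expansion +-+-- is 9/16.

9/16


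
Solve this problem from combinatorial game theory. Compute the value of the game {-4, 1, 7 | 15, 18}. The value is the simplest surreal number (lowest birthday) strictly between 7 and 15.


Left options: {-4, 1, 7}, max = 7
Right options: {15, 18}, min = 15
All options are numbers and max(Left) < min(Right), so by the simplicity theorem the value is the simplest (earliest-born) number strictly between 7 and 15.
Integers 8 through 14 all lie strictly between 7 and 15.
Among integers, the simplest (lowest birthday = smallest |n|; 0 is born on day 0, +-n on day n) is 8.
No non-integer in the interval can be simpler: if x is a non-integer in the interval, then floor(x) or ceil(x) also lies in the interval (the interval contains an integer), and both are proper prefixes of x's sign expansion, i.e. born earlier. So the game value is 8.
Game value = 8

8


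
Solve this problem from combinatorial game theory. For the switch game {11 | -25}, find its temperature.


The game is {11 | -25}, a switch {a | b} with numbers a > b.
Cooling {a | b} by t gives {a - t | b + t}, which stops being hot when a - t = b + t, i.e. at t = (a - b)/2. So the temperature of a switch is (a - b)/2.
Temperature = (Left option - Right option) / 2
= (11 - (-25)) / 2
= 36 / 2
= 18

18


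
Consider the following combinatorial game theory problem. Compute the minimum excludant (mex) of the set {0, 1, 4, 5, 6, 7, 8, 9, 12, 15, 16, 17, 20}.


Set = {0, 1, 4, 5, 6, 7, 8, 9, 12, 15, 16, 17, 20}
0 is in the set.
1 is in the set.
2 is NOT in the set. This is the mex.
mex = 2

2


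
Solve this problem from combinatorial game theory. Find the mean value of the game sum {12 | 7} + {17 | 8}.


G1 = {12 | 7}, G2 = {17 | 8}
Each is a switch {a | b} with numbers a > b; its mean value is (a + b)/2, and mean value is additive over game sums: m(G1 + G2) = m(G1) + m(G2).
Mean of G1 = (12 + (7))/2 = 19/2 = 19/2
Mean of G2 = (17 + (8))/2 = 25/2 = 25/2
Mean of G1 + G2 = 19/2 + 25/2 = 22

22


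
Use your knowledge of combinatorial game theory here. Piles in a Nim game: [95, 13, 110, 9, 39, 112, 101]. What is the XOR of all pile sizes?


We need the XOR (exclusive or) of all pile sizes.
After XOR-ing pile 1 (size 95): 0 XOR 95 = 95
After XOR-ing pile 2 (size 13): 95 XOR 13 = 82
After XOR-ing pile 3 (size 110): 82 XOR 110 = 60
After XOR-ing pile 4 (size 9): 60 XOR 9 = 53
After XOR-ing pile 5 (size 39): 53 XOR 39 = 18
After XOR-ing pile 6 (size 112): 18 XOR 112 = 98
After XOR-ing pile 7 (size 101): 98 XOR 101 = 7
The Nim-value of this position is 7.

7


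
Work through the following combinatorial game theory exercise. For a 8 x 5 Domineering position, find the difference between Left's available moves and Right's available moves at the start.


Board is 8 x 5 (rows x cols).
Left (vertical) placements: (rows-1) * cols = 7 * 5 = 35
Right (horizontal) placements: rows * (cols-1) = 8 * 4 = 32
Advantage = Left - Right = 35 - 32 = 3

3


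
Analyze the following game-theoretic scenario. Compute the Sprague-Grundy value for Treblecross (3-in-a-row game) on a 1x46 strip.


Treblecross: place X on empty cells; 3-in-a-row wins.
Playing within two cells of an existing X lets the opponent win at once, so sensible play treats the cells i-2..i+2 around each X as dead. The player left with no safe cell loses, so this is a normal-play take-away game on strips of safe cells.
Placing X at cell i (0-indexed) of a strip of k safe cells leaves independent strips of sizes max(0, i-2) and max(0, k-i-3). Hence G(k) = mex{ G(max(0,i-2)) XOR G(max(0,k-i-3)) : 0 <= i < k }, with G(0) = 0.
G(1): splits (0,0):0^0=0 -> mex({0}) = 1
G(2): splits (0,0):0^0=0 -> mex({0}) = 1
G(3): splits (0,0):0^0=0 -> mex({0}) = 1
G(4): splits (0,1):0^1=1 (0,0):0^0=0 -> mex({0, 1}) = 2
G(5): splits (0,2):0^1=1 (0,1):0^1=1 (0,0):0^0=0 -> mex({0, 1}) = 2
G(6) = mex({1}) = 0
G(7) = mex({0, 1, 2}) = 3
G(8) = mex({0, 1, 2}) = 3
G(9) = mex({0, 2}) = 1
G(10) = mex({0, 2, 3}) = 1
G(11) = mex({0, 3}) = 1
G(12) = mex({1, 3}) = 0
G(13) = mex({0, 1, 2, 3}) = 4
G(14) = mex({0, 1, 2}) = 3
G(15) = mex({0, 1, 2}) = 3
G(16) = mex({0, 1, 2, 4}) = 3
G(17) = mex({0, 1, 3, 4}) = 2
G(18) = mex({0, 1, 3, 4}) = 2
G(19) = mex({0, 1, 3, 5}) = 2
G(20) = mex({0, 1, 2, 3, 5}) = 4
G(21) = mex({0, 1, 2, 3, 5}) = 4
G(22) = mex({1, 2, 6}) = 0
G(23) = mex({0, 1, 2, 3, 4, 6}) = 5
G(24) = mex({0, 1, 2, 3, 4}) = 5
G(25) = mex({0, 1, 3, 4, 7}) = 2
G(26) = mex({0, 1, 3, 4, 5, 7}) = 2
G(27) = mex({0, 1, 3, 5}) = 2
G(28) = mex({0, 1, 2, 5}) = 3
G(29) = mex({0, 1, 2, 4, 5, 6}) = 3
G(30) = mex({1, 2, 4, 6}) = 0
G(31) = mex({0, 1, 2, 3, 4, 6}) = 5
G(32) = mex({1, 2, 3, 4, 7}) = 0
G(33) = mex({0, 3, 7}) = 1
G(34) = mex({0, 2, 3, 5, 7}) = 1
G(35) = mex({0, 2, 3, 5, 6}) = 1
G(36) = mex({0, 1, 2, 5, 6}) = 3
G(37) = mex({0, 1, 2, 4, 5, 6}) = 3
G(38) = mex({0, 1, 2, 4}) = 3
G(39) = mex({0, 1, 2, 3, 4, 7}) = 5
G(40) = mex({0, 1, 2, 3, 4, 5, 7}) = 6
G(41) = mex({0, 1, 2, 3, 5, 7}) = 4
G(42) = mex({0, 1, 2, 3, 5, 6, 7}) = 4
G(43) = mex({0, 2, 3, 5, 6}) = 1
G(44) = mex({1, 2, 3, 4, 5, 6}) = 0
G(45) = mex({0, 1, 2, 3, 4, 6, 7}) = 5
G(46) = mex({0, 1, 2, 3, 4, 7}) = 5
Therefore G(46) = 5.

5


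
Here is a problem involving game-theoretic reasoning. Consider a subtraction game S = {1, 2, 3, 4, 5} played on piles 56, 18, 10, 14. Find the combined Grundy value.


Subtraction set: {1, 2, 3, 4, 5}
For this subtraction set, G(n) = n mod 6 (period = max + 1 = 6).
Pile 1 (size 56): G(56) = 56 mod 6 = 2
Pile 2 (size 18): G(18) = 18 mod 6 = 0
Pile 3 (size 10): G(10) = 10 mod 6 = 4
Pile 4 (size 14): G(14) = 14 mod 6 = 2
Total Grundy value = XOR of all: 2 XOR 0 XOR 4 XOR 2 = 4

4


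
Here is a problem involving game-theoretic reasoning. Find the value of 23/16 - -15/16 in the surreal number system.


x = 23/16, y = -15/16
Converting to common denominator: 16
x = 23/16, y = -15/16
x - y = 23/16 - -15/16 = 19/8

19/8


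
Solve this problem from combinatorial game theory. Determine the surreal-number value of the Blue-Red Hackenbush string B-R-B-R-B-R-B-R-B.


Edges (from ground): B-R-B-R-B-R-B-R-B
By Berlekamp's sign-expansion rule, a Blue-Red Hackenbush stalk has the value of the surreal number whose sign sequence is the edge sequence with B -> + and R -> -.
Sign sequence: +-+-+-+-+
Trace the sign expansion in the surreal number tree, starting from 0:
Edge 1: B (sign +) -> bounds (0, +inf), value = 1
Edge 2: R (sign -) -> bounds (0, 1), value = 1/2
Edge 3: B (sign +) -> bounds (1/2, 1), value = 3/4
Edge 4: R (sign -) -> bounds (1/2, 3/4), value = 5/8
Edge 5: B (sign +) -> bounds (5/8, 3/4), value = 11/16
Edge 6: R (sign -) -> bounds (5/8, 11/16), value = 21/32
Edge 7: B (sign +) -> bounds (21/32, 11/16), value = 43/64
Edge 8: R (sign -) -> bounds (21/32, 43/64), value = 85/128
Edge 9: B (sign +) -> bounds (85/128, 43/64), value = 171/256
Game value = 171/256

171/256


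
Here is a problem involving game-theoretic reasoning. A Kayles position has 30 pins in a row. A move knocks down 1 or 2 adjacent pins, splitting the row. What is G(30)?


Kayles: a move removes 1 or 2 adjacent pins from a contiguous row.
Removing pins from a row of k leaves two independent rows (a, b) with a + b = k - 1 (one pin) or a + b = k - 2 (two pins); an end removal gives a = 0.
By Sprague-Grundy, G(k) = mex{ G(a) XOR G(b) } over all these splits. G(0) = 0.
G(1): splits (0,0):0^0=0 -> mex({0}) = 1
G(2): splits (0,1):0^1=1 (0,0):0^0=0 -> mex({0, 1}) = 2
G(3): splits (0,2):0^2=2 (1,1):1^1=0 (0,1):0^1=1 -> mex({0, 1, 2}) = 3
G(4): splits (0,3):0^3=3 (1,2):1^2=3 (0,2):0^2=2 (1,1):1^1=0 -> mex({0, 2, 3}) = 1
G(5): splits (0,4):0^1=1 (1,3):1^3=2 (2,2):2^2=0 (0,3):0^3=3 (1,2):1^2=3 -> mex({0, 1, 2, 3}) = 4
G(6) = mex({0, 1, 2, 4}) = 3
G(7) = mex({0, 1, 3, 4, 5}) = 2
G(8) = mex({0, 2, 3, 5, 6}) = 1
G(9) = mex({0, 1, 2, 3, 6, 7}) = 4
G(10) = mex({0, 1, 3, 4, 5, 7}) = 2
G(11) = mex({0, 1, 2, 3, 4, 5}) = 6
G(12) = mex({0, 1, 2, 3, 5, 6, 7}) = 4
G(13) = mex({0, 2, 3, 4, 6, 7}) = 1
G(14) = mex({0, 1, 4, 5, 6, 7}) = 2
G(15) = mex({0, 1, 2, 3, 4, 5, 6}) = 7
G(16) = mex({0, 2, 3, 5, 6, 7}) = 1
G(17) = mex({0, 1, 2, 3, 5, 6, 7}) = 4
G(18) = mex({0, 1, 2, 4, 5, 6}) = 3
G(19) = mex({0, 1, 3, 4, 5, 7}) = 2
G(20) = mex({0, 2, 3, 4, 5, 6, 7}) = 1
G(21) = mex({0, 1, 2, 3, 5, 6, 7}) = 4
G(22) = mex({0, 1, 2, 3, 4, 5, 7}) = 6
G(23) = mex({0, 1, 2, 3, 4, 5, 6}) = 7
G(24) = mex({0, 1, 2, 3, 5, 6, 7}) = 4
G(25) = mex({0, 2, 3, 4, 6, 7}) = 1
G(26) = mex({0, 1, 3, 4, 5, 6, 7}) = 2
G(27) = mex({0, 1, 2, 3, 4, 5, 6, 7}) = 8
G(28) = mex({0, 1, 2, 3, 4, 6, 7, 8}) = 5
G(29) = mex({0, 1, 2, 3, 5, 6, 7, 8, 9}) = 4
G(30) = mex({0, 1, 2, 3, 4, 5, 6, 9, 10}) = 7
Therefore G(30) = 7.

7


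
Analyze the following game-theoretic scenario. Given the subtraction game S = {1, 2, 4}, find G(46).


The subtraction set is S = {1, 2, 4}.
G(k) = mex{ G(k - s) : s in S, s <= k }. We compute iteratively: G(0) = 0.
G(1) = mex({0}) = 1
G(2) = mex({0, 1}) = 2
G(3) = mex({1, 2}) = 0
G(4) = mex({0, 2}) = 1
G(5) = mex({0, 1}) = 2
G(6) = mex({1, 2}) = 0
Observe that G(3)..G(6) = 0, 1, 2, 0 repeats G(0)..G(3) = 0, 1, 2, 0.
For k >= max(S) = 4, G(k) is determined by the previous 4 values G(k-4)..G(k-1); a window of 4 consecutive values has recurred shifted by 3, so by induction G(k + 3) = G(k) for all k >= 0: the sequence is periodic from the start with period 3.
One period: G(0..2) = 0, 1, 2.
46 mod 3 = 1, so G(46) = G(1) = 1.

1


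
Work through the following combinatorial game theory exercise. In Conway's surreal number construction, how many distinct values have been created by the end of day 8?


Day 0: {|} = 0 is born. Count = 1.
Day n: the number of surreal numbers born by day n is 2^(n+1) - 1.
By day 0: 2^1 - 1 = 1
By day 1: 2^2 - 1 = 3
By day 2: 2^3 - 1 = 7
By day 3: 2^4 - 1 = 15
By day 4: 2^5 - 1 = 31
By day 5: 2^6 - 1 = 63
By day 6: 2^7 - 1 = 127
By day 7: 2^8 - 1 = 255
By day 8: 2^9 - 1 = 511
By day 8: 511 surreal numbers.

511


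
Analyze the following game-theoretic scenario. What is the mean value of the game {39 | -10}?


Game = {39 | -10}, a switch {a | b} with numbers a > b.
Its thermograph has left wall a - t and right wall b + t, which meet at t = (a - b)/2, where both equal (a + b)/2. So the mast (mean value) is at (a + b)/2.
Mean = (39 + (-10))/2 = 29/2 = 29/2

29/2


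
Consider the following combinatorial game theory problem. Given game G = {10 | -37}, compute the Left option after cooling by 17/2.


Original game: {10 | -37} (a switch {a | b} with a > b).
Cooling by t (for t below the temperature (a - b)/2 = 47/2) taxes each move by t: {a | b} cooled by t is {a - t | b + t}.
Cooling amount: t = 17/2
Cooled Left option: 10 - 17/2 = 3/2
Cooled Right option: -37 + 17/2 = -57/2
Cooled game: {3/2 | -57/2}
Left option = 3/2

3/2


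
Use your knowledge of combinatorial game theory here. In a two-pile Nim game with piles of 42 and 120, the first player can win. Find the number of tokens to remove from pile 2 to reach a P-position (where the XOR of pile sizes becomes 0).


Piles: 42 and 120
Current XOR: 42 XOR 120 = 82 (non-zero, so this is an N-position).
To make the XOR zero, we need to find a move that balances the piles.
For pile 2 (size 120): target = 120 XOR 82 = 42
We reduce pile 2 from 120 to 42.
Tokens removed: 120 - 42 = 78
Verification: 42 XOR 42 = 0

78


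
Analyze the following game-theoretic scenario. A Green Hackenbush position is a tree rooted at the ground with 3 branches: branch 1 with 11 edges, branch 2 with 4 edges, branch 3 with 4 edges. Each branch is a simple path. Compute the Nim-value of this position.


The tree has 3 branches from the ground vertex.
In Green Hackenbush, the Nim-value of a simple path of length k is k.
Branch 1: length 11, Nim-value = 11
Branch 2: length 4, Nim-value = 4
Branch 3: length 4, Nim-value = 4
Total Nim-value = XOR of all branch values:
0 XOR 11 = 11
11 XOR 4 = 15
15 XOR 4 = 11
Nim-value of the tree = 11

11


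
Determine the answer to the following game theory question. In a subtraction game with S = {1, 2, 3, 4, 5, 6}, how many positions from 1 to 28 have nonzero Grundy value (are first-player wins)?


Subtraction set S = {1, 2, 3, 4, 5, 6}, so G(n) = n mod 7.
G(n) = 0 when n is a multiple of 7.
Multiples of 7 in [1, 28]: 4
N-positions (nonzero Grundy) = 28 - 4 = 24

24


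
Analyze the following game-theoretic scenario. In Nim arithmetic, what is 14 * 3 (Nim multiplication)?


Nim multiplication is bilinear over XOR: (u XOR v) * w = (u*w) XOR (v*w).
So we split each operand into its bit components and XOR the pairwise Nim products.
14 = 2 + 4 + 8 (as XOR of powers of 2).
3 = 1 + 2 (as XOR of powers of 2).
Using the standard Nim-product table on single bits:
  2*2 = 3,   2*4 = 8,   2*8 = 12,
  4*4 = 6,   4*8 = 11,  8*8 = 13,
and  1*x = x (identity), k*l = l*k (commutative).
Pairwise Nim products:
  2 * 1 = 2
  2 * 2 = 3
  4 * 1 = 4
  4 * 2 = 8
  8 * 1 = 8
  8 * 2 = 12
XOR them: 2 XOR 3 XOR 4 XOR 8 XOR 8 XOR 12 = 9.
Result: 14 * 3 = 9 (in Nim).

9


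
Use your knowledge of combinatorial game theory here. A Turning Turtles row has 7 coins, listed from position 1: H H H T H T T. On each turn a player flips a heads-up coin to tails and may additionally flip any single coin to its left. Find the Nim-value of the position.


Coins: H H H T H T T
Key fact: a single head at position k behaves exactly like a Nim heap of size k (turning it to T and optionally flipping a coin at j < k corresponds to moving the heap from k to j, or to 0), and heads combine as a disjunctive sum (two heads at the same place would cancel, matching j XOR j = 0). So the Nim-value is the XOR of the 1-indexed positions of the heads.
Face-up positions (1-indexed): [1, 2, 3, 5]
XOR 0 with 1: 0 XOR 1 = 1
XOR 1 with 2: 1 XOR 2 = 3
XOR 3 with 3: 3 XOR 3 = 0
XOR 0 with 5: 0 XOR 5 = 5
Nim-value = 5

5


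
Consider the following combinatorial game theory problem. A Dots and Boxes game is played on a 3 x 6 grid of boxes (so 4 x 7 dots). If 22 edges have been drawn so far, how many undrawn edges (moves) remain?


Grid: 3 x 6 boxes, i.e. 4 rows and 7 columns of dots.
Horizontal edges: (rows + 1) * cols = 4 * 6 = 24
Vertical edges: rows * (cols + 1) = 3 * 7 = 21
Total edges: 24 + 21 = 45
Edges drawn: 22
Remaining: 45 - 22 = 23

23


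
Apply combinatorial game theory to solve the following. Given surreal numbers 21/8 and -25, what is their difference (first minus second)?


x = 21/8, y = -25
Converting to common denominator: 8
x = 21/8, y = -200/8
x - y = 21/8 - -25 = 221/8

221/8


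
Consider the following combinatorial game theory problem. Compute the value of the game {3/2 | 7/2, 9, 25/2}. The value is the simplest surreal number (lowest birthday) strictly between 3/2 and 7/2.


Left options: {3/2}, max = 3/2
Right options: {7/2, 9, 25/2}, min = 7/2
All options are numbers and max(Left) < min(Right), so by the simplicity theorem the value is the simplest (earliest-born) number strictly between 3/2 and 7/2.
Integers 2 through 3 all lie strictly between 3/2 and 7/2.
Among integers, the simplest (lowest birthday = smallest |n|; 0 is born on day 0, +-n on day n) is 2.
No non-integer in the interval can be simpler: if x is a non-integer in the interval, then floor(x) or ceil(x) also lies in the interval (the interval contains an integer), and both are proper prefixes of x's sign expansion, i.e. born earlier. So the game value is 2.
Game value = 2

2


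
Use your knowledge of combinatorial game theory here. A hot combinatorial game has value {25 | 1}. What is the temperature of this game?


The game is {25 | 1}, a switch {a | b} with numbers a > b.
Cooling {a | b} by t gives {a - t | b + t}, which stops being hot when a - t = b + t, i.e. at t = (a - b)/2. So the temperature of a switch is (a - b)/2.
Temperature = (Left option - Right option) / 2
= (25 - (1)) / 2
= 24 / 2
= 12

12


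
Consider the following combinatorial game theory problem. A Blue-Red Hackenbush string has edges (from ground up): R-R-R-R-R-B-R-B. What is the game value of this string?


Edges (from ground): R-R-R-R-R-B-R-B
By Berlekamp's sign-expansion rule, a Blue-Red Hackenbush stalk has the value of the surreal number whose sign sequence is the edge sequence with B -> + and R -> -.
Sign sequence: -----+-+
Trace the sign expansion in the surreal number tree, starting from 0:
Edge 1: R (sign -) -> bounds (-inf, 0), value = -1
Edge 2: R (sign -) -> bounds (-inf, -1), value = -2
Edge 3: R (sign -) -> bounds (-inf, -2), value = -3
Edge 4: R (sign -) -> bounds (-inf, -3), value = -4
Edge 5: R (sign -) -> bounds (-inf, -4), value = -5
Edge 6: B (sign +) -> bounds (-5, -4), value = -9/2
Edge 7: R (sign -) -> bounds (-5, -9/2), value = -19/4
Edge 8: B (sign +) -> bounds (-19/4, -9/2), value = -37/8
Game value = -37/8

-37/8


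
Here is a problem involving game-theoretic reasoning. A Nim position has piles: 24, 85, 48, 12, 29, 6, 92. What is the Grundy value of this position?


We need the XOR (exclusive or) of all pile sizes.
After XOR-ing pile 1 (size 24): 0 XOR 24 = 24
After XOR-ing pile 2 (size 85): 24 XOR 85 = 77
After XOR-ing pile 3 (size 48): 77 XOR 48 = 125
After XOR-ing pile 4 (size 12): 125 XOR 12 = 113
After XOR-ing pile 5 (size 29): 113 XOR 29 = 108
After XOR-ing pile 6 (size 6): 108 XOR 6 = 106
After XOR-ing pile 7 (size 92): 106 XOR 92 = 54
The Nim-value of this position is 54.

54


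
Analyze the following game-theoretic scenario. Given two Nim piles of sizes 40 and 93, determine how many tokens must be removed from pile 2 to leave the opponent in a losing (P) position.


Piles: 40 and 93
Current XOR: 40 XOR 93 = 117 (non-zero, so this is an N-position).
To make the XOR zero, we need to find a move that balances the piles.
For pile 2 (size 93): target = 93 XOR 117 = 40
We reduce pile 2 from 93 to 40.
Tokens removed: 93 - 40 = 53
Verification: 40 XOR 40 = 0

53


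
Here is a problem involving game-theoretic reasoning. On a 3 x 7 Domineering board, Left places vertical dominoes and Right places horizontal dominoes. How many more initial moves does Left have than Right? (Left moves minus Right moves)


Board is 3 x 7 (rows x cols).
Left (vertical) placements: (rows-1) * cols = 2 * 7 = 14
Right (horizontal) placements: rows * (cols-1) = 3 * 6 = 18
Advantage = Left - Right = 14 - 18 = -4

-4


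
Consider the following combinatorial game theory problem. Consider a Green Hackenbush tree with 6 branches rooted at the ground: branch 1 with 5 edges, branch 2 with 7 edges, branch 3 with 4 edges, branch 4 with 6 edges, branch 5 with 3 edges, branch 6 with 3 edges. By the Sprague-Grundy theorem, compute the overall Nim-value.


The tree has 6 branches from the ground vertex.
In Green Hackenbush, the Nim-value of a simple path of length k is k.
Branch 1: length 5, Nim-value = 5
Branch 2: length 7, Nim-value = 7
Branch 3: length 4, Nim-value = 4
Branch 4: length 6, Nim-value = 6
Branch 5: length 3, Nim-value = 3
Branch 6: length 3, Nim-value = 3
Total Nim-value = XOR of all branch values:
0 XOR 5 = 5
5 XOR 7 = 2
2 XOR 4 = 6
6 XOR 6 = 0
0 XOR 3 = 3
3 XOR 3 = 0
Nim-value of the tree = 0

0


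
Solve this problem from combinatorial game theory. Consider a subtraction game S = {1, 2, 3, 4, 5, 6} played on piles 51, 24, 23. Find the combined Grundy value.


Subtraction set: {1, 2, 3, 4, 5, 6}
For this subtraction set, G(n) = n mod 7 (period = max + 1 = 7).
Pile 1 (size 51): G(51) = 51 mod 7 = 2
Pile 2 (size 24): G(24) = 24 mod 7 = 3
Pile 3 (size 23): G(23) = 23 mod 7 = 2
Total Grundy value = XOR of all: 2 XOR 3 XOR 2 = 3

3


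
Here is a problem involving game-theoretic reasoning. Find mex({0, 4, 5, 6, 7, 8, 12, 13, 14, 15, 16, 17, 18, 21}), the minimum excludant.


Set = {0, 4, 5, 6, 7, 8, 12, 13, 14, 15, 16, 17, 18, 21}
0 is in the set.
1 is NOT in the set. This is the mex.
mex = 1

1


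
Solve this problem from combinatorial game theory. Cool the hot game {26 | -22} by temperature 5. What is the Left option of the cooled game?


Original game: {26 | -22} (a switch {a | b} with a > b).
Cooling by t (for t below the temperature (a - b)/2 = 24) taxes each move by t: {a | b} cooled by t is {a - t | b + t}.
Cooling amount: t = 5
Cooled Left option: 26 - 5 = 21
Cooled Right option: -22 + 5 = -17
Cooled game: {21 | -17}
Left option = 21

21


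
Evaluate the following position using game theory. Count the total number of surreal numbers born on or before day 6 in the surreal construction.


Day 0: {|} = 0 is born. Count = 1.
Day n: the number of surreal numbers born by day n is 2^(n+1) - 1.
By day 0: 2^1 - 1 = 1
By day 1: 2^2 - 1 = 3
By day 2: 2^3 - 1 = 7
By day 3: 2^4 - 1 = 15
By day 4: 2^5 - 1 = 31
By day 5: 2^6 - 1 = 63
By day 6: 2^7 - 1 = 127
By day 6: 127 surreal numbers.

127


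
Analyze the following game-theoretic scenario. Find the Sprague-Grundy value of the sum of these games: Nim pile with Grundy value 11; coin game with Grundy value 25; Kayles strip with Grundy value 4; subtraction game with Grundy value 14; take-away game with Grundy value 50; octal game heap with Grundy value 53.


By the Sprague-Grundy theorem, the Grundy value of a sum of games is the XOR of individual Grundy values.
Nim pile: Grundy value = 11. Running XOR: 0 XOR 11 = 11
coin game: Grundy value = 25. Running XOR: 11 XOR 25 = 18
Kayles strip: Grundy value = 4. Running XOR: 18 XOR 4 = 22
subtraction game: Grundy value = 14. Running XOR: 22 XOR 14 = 24
take-away game: Grundy value = 50. Running XOR: 24 XOR 50 = 42
octal game heap: Grundy value = 53. Running XOR: 42 XOR 53 = 31
The combined Grundy value is 31.

31


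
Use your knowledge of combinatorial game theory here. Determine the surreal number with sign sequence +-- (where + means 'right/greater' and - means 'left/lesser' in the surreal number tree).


Sign expansion: +--
Rule: track bounds (lo, hi), initially (-inf, +inf). On '+', the current value becomes lo and we move to the simplest number in (value, hi): value + 1 if hi = +inf, otherwise the midpoint (value + hi)/2. On '-', the current value becomes hi and we move to value - 1 if lo = -inf, otherwise the midpoint (lo + value)/2.
Start at 0.
Step 1: sign = +, move right. Bounds: (0, +inf). Value = 1
Step 2: sign = -, move left. Bounds: (0, 1). Value = 1/2
Step 3: sign = -, move left. Bounds: (0, 1/2). Value = 1/4
The surreal number with sign expansion +-- is 1/4.

1/4


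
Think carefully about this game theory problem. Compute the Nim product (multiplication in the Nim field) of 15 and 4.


Nim multiplication is bilinear over XOR: (u XOR v) * w = (u*w) XOR (v*w).
So we split each operand into its bit components and XOR the pairwise Nim products.
15 = 1 + 2 + 4 + 8 (as XOR of powers of 2).
4 = 4 (as XOR of powers of 2).
Using the standard Nim-product table on single bits:
  2*2 = 3,   2*4 = 8,   2*8 = 12,
  4*4 = 6,   4*8 = 11,  8*8 = 13,
and  1*x = x (identity), k*l = l*k (commutative).
Pairwise Nim products:
  1 * 4 = 4
  2 * 4 = 8
  4 * 4 = 6
  8 * 4 = 11
XOR them: 4 XOR 8 XOR 6 XOR 11 = 1.
Result: 15 * 4 = 1 (in Nim).

1


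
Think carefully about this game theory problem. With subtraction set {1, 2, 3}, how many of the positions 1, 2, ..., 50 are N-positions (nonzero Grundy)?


Subtraction set S = {1, 2, 3}, so G(n) = n mod 4.
G(n) = 0 when n is a multiple of 4.
Multiples of 4 in [1, 50]: 12
N-positions (nonzero Grundy) = 50 - 12 = 38

38


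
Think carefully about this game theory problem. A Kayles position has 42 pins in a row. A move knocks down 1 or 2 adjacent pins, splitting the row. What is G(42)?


Kayles: a move removes 1 or 2 adjacent pins from a contiguous row.
Removing pins from a row of k leaves two independent rows (a, b) with a + b = k - 1 (one pin) or a + b = k - 2 (two pins); an end removal gives a = 0.
By Sprague-Grundy, G(k) = mex{ G(a) XOR G(b) } over all these splits. G(0) = 0.
G(1): splits (0,0):0^0=0 -> mex({0}) = 1
G(2): splits (0,1):0^1=1 (0,0):0^0=0 -> mex({0, 1}) = 2
G(3): splits (0,2):0^2=2 (1,1):1^1=0 (0,1):0^1=1 -> mex({0, 1, 2}) = 3
G(4): splits (0,3):0^3=3 (1,2):1^2=3 (0,2):0^2=2 (1,1):1^1=0 -> mex({0, 2, 3}) = 1
G(5): splits (0,4):0^1=1 (1,3):1^3=2 (2,2):2^2=0 (0,3):0^3=3 (1,2):1^2=3 -> mex({0, 1, 2, 3}) = 4
G(6) = mex({0, 1, 2, 4}) = 3
G(7) = mex({0, 1, 3, 4, 5}) = 2
G(8) = mex({0, 2, 3, 5, 6}) = 1
G(9) = mex({0, 1, 2, 3, 6, 7}) = 4
G(10) = mex({0, 1, 3, 4, 5, 7}) = 2
G(11) = mex({0, 1, 2, 3, 4, 5}) = 6
G(12) = mex({0, 1, 2, 3, 5, 6, 7}) = 4
G(13) = mex({0, 2, 3, 4, 6, 7}) = 1
G(14) = mex({0, 1, 4, 5, 6, 7}) = 2
G(15) = mex({0, 1, 2, 3, 4, 5, 6}) = 7
G(16) = mex({0, 2, 3, 5, 6, 7}) = 1
G(17) = mex({0, 1, 2, 3, 5, 6, 7}) = 4
G(18) = mex({0, 1, 2, 4, 5, 6}) = 3
G(19) = mex({0, 1, 3, 4, 5, 7}) = 2
G(20) = mex({0, 2, 3, 4, 5, 6, 7}) = 1
G(21) = mex({0, 1, 2, 3, 5, 6, 7}) = 4
G(22) = mex({0, 1, 2, 3, 4, 5, 7}) = 6
G(23) = mex({0, 1, 2, 3, 4, 5, 6}) = 7
G(24) = mex({0, 1, 2, 3, 5, 6, 7}) = 4
G(25) = mex({0, 2, 3, 4, 6, 7}) = 1
G(26) = mex({0, 1, 3, 4, 5, 6, 7}) = 2
G(27) = mex({0, 1, 2, 3, 4, 5, 6, 7}) = 8
G(28) = mex({0, 1, 2, 3, 4, 6, 7, 8}) = 5
G(29) = mex({0, 1, 2, 3, 5, 6, 7, 8, 9}) = 4
G(30) = mex({0, 1, 2, 3, 4, 5, 6, 9, 10}) = 7
G(31) = mex({0, 1, 3, 4, 5, 7, 10, 11}) = 2
G(32) = mex({0, 2, 3, 4, 5, 6, 7, 9, 11}) = 1
G(33) = mex({0, 1, 2, 3, 4, 5, 6, 7, 9, 12}) = 8
G(34) = mex({0, 1, 2, 3, 4, 5, 7, 8, 11, 12}) = 6
G(35) = mex({0, 1, 2, 3, 4, 5, 6, 8, 9, 10, 11}) = 7
G(36) = mex({0, 1, 2, 3, 5, 6, 7, 9, 10}) = 4
G(37) = mex({0, 2, 3, 4, 6, 7, 9, 10, 11, 12}) = 1
G(38) = mex({0, 1, 3, 4, 5, 6, 7, 9, 10, 11, 12}) = 2
G(39) = mex({0, 1, 2, 4, 5, 6, 7, 9, 10, 12, 14}) = 3
G(40) = mex({0, 2, 3, 4, 6, 7, 11, 12, 14}) = 1
G(41) = mex({0, 1, 2, 3, 5, 6, 7, 9, 10, 11, 12}) = 4
G(42) = mex({0, 1, 2, 3, 4, 5, 6, 9, 10}) = 7
Therefore G(42) = 7.

7


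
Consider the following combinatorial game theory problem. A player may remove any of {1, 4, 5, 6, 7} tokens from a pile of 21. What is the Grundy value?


The subtraction set is S = {1, 4, 5, 6, 7}.
G(k) = mex{ G(k - s) : s in S, s <= k }. We compute iteratively: G(0) = 0.
G(1) = mex({0}) = 1
G(2) = mex({1}) = 0
G(3) = mex({0}) = 1
G(4) = mex({0, 1}) = 2
G(5) = mex({0, 1, 2}) = 3
G(6) = mex({0, 1, 3}) = 2
G(7) = mex({0, 1, 2}) = 3
G(8) = mex({0, 1, 2, 3}) = 4
G(9) = mex({0, 1, 2, 3, 4}) = 5
G(10) = mex({1, 2, 3, 5}) = 0
G(11) = mex({0, 2, 3}) = 1
G(12) = mex({1, 2, 3, 4}) = 0
G(13) = mex({0, 2, 3, 4, 5}) = 1
G(14) = mex({0, 1, 3, 4, 5}) = 2
G(15) = mex({0, 1, 2, 4, 5}) = 3
G(16) = mex({0, 1, 3, 5}) = 2
Observe that G(10)..G(16) = 0, 1, 0, 1, 2, 3, 2 repeats G(0)..G(6) = 0, 1, 0, 1, 2, 3, 2.
For k >= max(S) = 7, G(k) is determined by the previous 7 values G(k-7)..G(k-1); a window of 7 consecutive values has recurred shifted by 10, so by induction G(k + 10) = G(k) for all k >= 0: the sequence is periodic from the start with period 10.
One period: G(0..9) = 0, 1, 0, 1, 2, 3, 2, 3, 4, 5.
21 mod 10 = 1, so G(21) = G(1) = 1.

1


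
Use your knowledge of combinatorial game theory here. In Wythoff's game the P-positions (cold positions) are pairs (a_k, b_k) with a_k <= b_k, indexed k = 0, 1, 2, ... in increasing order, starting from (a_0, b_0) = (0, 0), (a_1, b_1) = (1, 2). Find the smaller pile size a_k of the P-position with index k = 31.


By Wythoff's theorem, a_k = floor(k * phi) and b_k = floor(k * phi^2) = a_k + k, where phi = (1 + sqrt(5))/2 is the golden ratio.
phi = (1 + sqrt(5))/2 = 1.618034
k = 31
k * phi = 31 * 1.618034 = 50.159054
a_31 = floor(k * phi) = 50

50


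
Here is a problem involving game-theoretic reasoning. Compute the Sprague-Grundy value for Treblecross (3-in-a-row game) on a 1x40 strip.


Treblecross: place X on empty cells; 3-in-a-row wins.
Playing within two cells of an existing X lets the opponent win at once, so sensible play treats the cells i-2..i+2 around each X as dead. The player left with no safe cell loses, so this is a normal-play take-away game on strips of safe cells.
Placing X at cell i (0-indexed) of a strip of k safe cells leaves independent strips of sizes max(0, i-2) and max(0, k-i-3). Hence G(k) = mex{ G(max(0,i-2)) XOR G(max(0,k-i-3)) : 0 <= i < k }, with G(0) = 0.
G(1): splits (0,0):0^0=0 -> mex({0}) = 1
G(2): splits (0,0):0^0=0 -> mex({0}) = 1
G(3): splits (0,0):0^0=0 -> mex({0}) = 1
G(4): splits (0,1):0^1=1 (0,0):0^0=0 -> mex({0, 1}) = 2
G(5): splits (0,2):0^1=1 (0,1):0^1=1 (0,0):0^0=0 -> mex({0, 1}) = 2
G(6) = mex({1}) = 0
G(7) = mex({0, 1, 2}) = 3
G(8) = mex({0, 1, 2}) = 3
G(9) = mex({0, 2}) = 1
G(10) = mex({0, 2, 3}) = 1
G(11) = mex({0, 3}) = 1
G(12) = mex({1, 3}) = 0
G(13) = mex({0, 1, 2, 3}) = 4
G(14) = mex({0, 1, 2}) = 3
G(15) = mex({0, 1, 2}) = 3
G(16) = mex({0, 1, 2, 4}) = 3
G(17) = mex({0, 1, 3, 4}) = 2
G(18) = mex({0, 1, 3, 4}) = 2
G(19) = mex({0, 1, 3, 5}) = 2
G(20) = mex({0, 1, 2, 3, 5}) = 4
G(21) = mex({0, 1, 2, 3, 5}) = 4
G(22) = mex({1, 2, 6}) = 0
G(23) = mex({0, 1, 2, 3, 4, 6}) = 5
G(24) = mex({0, 1, 2, 3, 4}) = 5
G(25) = mex({0, 1, 3, 4, 7}) = 2
G(26) = mex({0, 1, 3, 4, 5, 7}) = 2
G(27) = mex({0, 1, 3, 5}) = 2
G(28) = mex({0, 1, 2, 5}) = 3
G(29) = mex({0, 1, 2, 4, 5, 6}) = 3
G(30) = mex({1, 2, 4, 6}) = 0
G(31) = mex({0, 1, 2, 3, 4, 6}) = 5
G(32) = mex({1, 2, 3, 4, 7}) = 0
G(33) = mex({0, 3, 7}) = 1
G(34) = mex({0, 2, 3, 5, 7}) = 1
G(35) = mex({0, 2, 3, 5, 6}) = 1
G(36) = mex({0, 1, 2, 5, 6}) = 3
G(37) = mex({0, 1, 2, 4, 5, 6}) = 3
G(38) = mex({0, 1, 2, 4}) = 3
G(39) = mex({0, 1, 2, 3, 4, 7}) = 5
G(40) = mex({0, 1, 2, 3, 4, 5, 7}) = 6
Therefore G(40) = 6.

6


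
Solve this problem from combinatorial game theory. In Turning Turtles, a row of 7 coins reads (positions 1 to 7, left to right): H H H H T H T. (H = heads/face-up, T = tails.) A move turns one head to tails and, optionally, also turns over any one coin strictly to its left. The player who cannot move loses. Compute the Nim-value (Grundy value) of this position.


Coins: H H H H T H T
Key fact: a single head at position k behaves exactly like a Nim heap of size k (turning it to T and optionally flipping a coin at j < k corresponds to moving the heap from k to j, or to 0), and heads combine as a disjunctive sum (two heads at the same place would cancel, matching j XOR j = 0). So the Nim-value is the XOR of the 1-indexed positions of the heads.
Face-up positions (1-indexed): [1, 2, 3, 4, 6]
XOR 0 with 1: 0 XOR 1 = 1
XOR 1 with 2: 1 XOR 2 = 3
XOR 3 with 3: 3 XOR 3 = 0
XOR 0 with 4: 0 XOR 4 = 4
XOR 4 with 6: 4 XOR 6 = 2
Nim-value = 2

2


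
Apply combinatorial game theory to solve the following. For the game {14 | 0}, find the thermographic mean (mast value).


Game = {14 | 0}, a switch {a | b} with numbers a > b.
Its thermograph has left wall a - t and right wall b + t, which meet at t = (a - b)/2, where both equal (a + b)/2. So the mast (mean value) is at (a + b)/2.
Mean = (14 + (0))/2 = 14/2 = 7

7


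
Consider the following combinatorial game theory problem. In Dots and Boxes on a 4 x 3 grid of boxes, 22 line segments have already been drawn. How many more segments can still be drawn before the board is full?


Grid: 4 x 3 boxes, i.e. 5 rows and 4 columns of dots.
Horizontal edges: (rows + 1) * cols = 5 * 3 = 15
Vertical edges: rows * (cols + 1) = 4 * 4 = 16
Total edges: 15 + 16 = 31
Edges drawn: 22
Remaining: 31 - 22 = 9

9


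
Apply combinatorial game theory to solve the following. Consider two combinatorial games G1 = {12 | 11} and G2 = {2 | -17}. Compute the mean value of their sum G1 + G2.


G1 = {12 | 11}, G2 = {2 | -17}
Each is a switch {a | b} with numbers a > b; its mean value is (a + b)/2, and mean value is additive over game sums: m(G1 + G2) = m(G1) + m(G2).
Mean of G1 = (12 + (11))/2 = 23/2 = 23/2
Mean of G2 = (2 + (-17))/2 = -15/2 = -15/2
Mean of G1 + G2 = 23/2 + -15/2 = 4

4


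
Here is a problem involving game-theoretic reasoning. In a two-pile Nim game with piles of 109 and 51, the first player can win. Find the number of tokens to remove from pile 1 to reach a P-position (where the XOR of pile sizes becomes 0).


Piles: 109 and 51
Current XOR: 109 XOR 51 = 94 (non-zero, so this is an N-position).
To make the XOR zero, we need to find a move that balances the piles.
For pile 1 (size 109): target = 109 XOR 94 = 51
We reduce pile 1 from 109 to 51.
Tokens removed: 109 - 51 = 58
Verification: 51 XOR 51 = 0

58


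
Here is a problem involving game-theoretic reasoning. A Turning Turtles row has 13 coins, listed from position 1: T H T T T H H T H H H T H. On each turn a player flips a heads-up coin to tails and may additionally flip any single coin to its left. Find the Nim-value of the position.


Coins: T H T T T H H T H H H T H
Key fact: a single head at position k behaves exactly like a Nim heap of size k (turning it to T and optionally flipping a coin at j < k corresponds to moving the heap from k to j, or to 0), and heads combine as a disjunctive sum (two heads at the same place would cancel, matching j XOR j = 0). So the Nim-value is the XOR of the 1-indexed positions of the heads.
Face-up positions (1-indexed): [2, 6, 7, 9, 10, 11, 13]
XOR 0 with 2: 0 XOR 2 = 2
XOR 2 with 6: 2 XOR 6 = 4
XOR 4 with 7: 4 XOR 7 = 3
XOR 3 with 9: 3 XOR 9 = 10
XOR 10 with 10: 10 XOR 10 = 0
XOR 0 with 11: 0 XOR 11 = 11
XOR 11 with 13: 11 XOR 13 = 6
Nim-value = 6

6


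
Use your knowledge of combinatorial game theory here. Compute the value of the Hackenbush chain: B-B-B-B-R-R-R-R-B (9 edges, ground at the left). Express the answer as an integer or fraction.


Edges (from ground): B-B-B-B-R-R-R-R-B
By Berlekamp's sign-expansion rule, a Blue-Red Hackenbush stalk has the value of the surreal number whose sign sequence is the edge sequence with B -> + and R -> -.
Sign sequence: ++++----+
Trace the sign expansion in the surreal number tree, starting from 0:
Edge 1: B (sign +) -> bounds (0, +inf), value = 1
Edge 2: B (sign +) -> bounds (1, +inf), value = 2
Edge 3: B (sign +) -> bounds (2, +inf), value = 3
Edge 4: B (sign +) -> bounds (3, +inf), value = 4
Edge 5: R (sign -) -> bounds (3, 4), value = 7/2
Edge 6: R (sign -) -> bounds (3, 7/2), value = 13/4
Edge 7: R (sign -) -> bounds (3, 13/4), value = 25/8
Edge 8: R (sign -) -> bounds (3, 25/8), value = 49/16
Edge 9: B (sign +) -> bounds (49/16, 25/8), value = 99/32
Game value = 99/32

99/32


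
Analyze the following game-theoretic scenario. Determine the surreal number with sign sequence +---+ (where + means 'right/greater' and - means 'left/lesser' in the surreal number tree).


Sign expansion: +---+
Rule: track bounds (lo, hi), initially (-inf, +inf). On '+', the current value becomes lo and we move to the simplest number in (value, hi): value + 1 if hi = +inf, otherwise the midpoint (value + hi)/2. On '-', the current value becomes hi and we move to value - 1 if lo = -inf, otherwise the midpoint (lo + value)/2.
Start at 0.
Step 1: sign = +, move right. Bounds: (0, +inf). Value = 1
Step 2: sign = -, move left. Bounds: (0, 1). Value = 1/2
Step 3: sign = -, move left. Bounds: (0, 1/2). Value = 1/4
Step 4: sign = -, move left. Bounds: (0, 1/4). Value = 1/8
Step 5: sign = +, move right. Bounds: (1/8, 1/4). Value = 3/16
The surreal number with sign expansion +---+ is 3/16.

3/16


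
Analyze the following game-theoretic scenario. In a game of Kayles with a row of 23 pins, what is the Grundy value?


Kayles: a move removes 1 or 2 adjacent pins from a contiguous row.
Removing pins from a row of k leaves two independent rows (a, b) with a + b = k - 1 (one pin) or a + b = k - 2 (two pins); an end removal gives a = 0.
By Sprague-Grundy, G(k) = mex{ G(a) XOR G(b) } over all these splits. G(0) = 0.
G(1): splits (0,0):0^0=0 -> mex({0}) = 1
G(2): splits (0,1):0^1=1 (0,0):0^0=0 -> mex({0, 1}) = 2
G(3): splits (0,2):0^2=2 (1,1):1^1=0 (0,1):0^1=1 -> mex({0, 1, 2}) = 3
G(4): splits (0,3):0^3=3 (1,2):1^2=3 (0,2):0^2=2 (1,1):1^1=0 -> mex({0, 2, 3}) = 1
G(5): splits (0,4):0^1=1 (1,3):1^3=2 (2,2):2^2=0 (0,3):0^3=3 (1,2):1^2=3 -> mex({0, 1, 2, 3}) = 4
G(6) = mex({0, 1, 2, 4}) = 3
G(7) = mex({0, 1, 3, 4, 5}) = 2
G(8) = mex({0, 2, 3, 5, 6}) = 1
G(9) = mex({0, 1, 2, 3, 6, 7}) = 4
G(10) = mex({0, 1, 3, 4, 5, 7}) = 2
G(11) = mex({0, 1, 2, 3, 4, 5}) = 6
G(12) = mex({0, 1, 2, 3, 5, 6, 7}) = 4
G(13) = mex({0, 2, 3, 4, 6, 7}) = 1
G(14) = mex({0, 1, 4, 5, 6, 7}) = 2
G(15) = mex({0, 1, 2, 3, 4, 5, 6}) = 7
G(16) = mex({0, 2, 3, 5, 6, 7}) = 1
G(17) = mex({0, 1, 2, 3, 5, 6, 7}) = 4
G(18) = mex({0, 1, 2, 4, 5, 6}) = 3
G(19) = mex({0, 1, 3, 4, 5, 7}) = 2
G(20) = mex({0, 2, 3, 4, 5, 6, 7}) = 1
G(21) = mex({0, 1, 2, 3, 5, 6, 7}) = 4
G(22) = mex({0, 1, 2, 3, 4, 5, 7}) = 6
G(23) = mex({0, 1, 2, 3, 4, 5, 6}) = 7
Therefore G(23) = 7.

7


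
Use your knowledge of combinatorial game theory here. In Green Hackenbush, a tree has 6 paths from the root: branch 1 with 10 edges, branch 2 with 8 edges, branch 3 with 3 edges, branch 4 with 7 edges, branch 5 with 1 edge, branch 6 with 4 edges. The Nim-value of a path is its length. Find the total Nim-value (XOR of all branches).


The tree has 6 branches from the ground vertex.
In Green Hackenbush, the Nim-value of a simple path of length k is k.
Branch 1: length 10, Nim-value = 10
Branch 2: length 8, Nim-value = 8
Branch 3: length 3, Nim-value = 3
Branch 4: length 7, Nim-value = 7
Branch 5: length 1, Nim-value = 1
Branch 6: length 4, Nim-value = 4
Total Nim-value = XOR of all branch values:
0 XOR 10 = 10
10 XOR 8 = 2
2 XOR 3 = 1
1 XOR 7 = 6
6 XOR 1 = 7
7 XOR 4 = 3
Nim-value of the tree = 3

3


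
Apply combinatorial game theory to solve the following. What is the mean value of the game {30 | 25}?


Game = {30 | 25}, a switch {a | b} with numbers a > b.
Its thermograph has left wall a - t and right wall b + t, which meet at t = (a - b)/2, where both equal (a + b)/2. So the mast (mean value) is at (a + b)/2.
Mean = (30 + (25))/2 = 55/2 = 55/2

55/2


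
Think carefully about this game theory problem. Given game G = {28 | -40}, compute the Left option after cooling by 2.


Original game: {28 | -40} (a switch {a | b} with a > b).
Cooling by t (for t below the temperature (a - b)/2 = 34) taxes each move by t: {a | b} cooled by t is {a - t | b + t}.
Cooling amount: t = 2
Cooled Left option: 28 - 2 = 26
Cooled Right option: -40 + 2 = -38
Cooled game: {26 | -38}
Left option = 26

26


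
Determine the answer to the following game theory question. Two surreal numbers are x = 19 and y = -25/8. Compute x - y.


x = 19, y = -25/8
Converting to common denominator: 8
x = 152/8, y = -25/8
x - y = 19 - -25/8 = 177/8

177/8


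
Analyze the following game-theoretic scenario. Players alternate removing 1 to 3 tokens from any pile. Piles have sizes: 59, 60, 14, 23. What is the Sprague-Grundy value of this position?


Subtraction set: {1, 2, 3}
For this subtraction set, G(n) = n mod 4 (period = max + 1 = 4).
Pile 1 (size 59): G(59) = 59 mod 4 = 3
Pile 2 (size 60): G(60) = 60 mod 4 = 0
Pile 3 (size 14): G(14) = 14 mod 4 = 2
Pile 4 (size 23): G(23) = 23 mod 4 = 3
Total Grundy value = XOR of all: 3 XOR 0 XOR 2 XOR 3 = 2

2


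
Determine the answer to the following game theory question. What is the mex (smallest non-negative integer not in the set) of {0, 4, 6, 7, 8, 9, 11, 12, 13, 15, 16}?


Set = {0, 4, 6, 7, 8, 9, 11, 12, 13, 15, 16}
0 is in the set.
1 is NOT in the set. This is the mex.
mex = 1

1


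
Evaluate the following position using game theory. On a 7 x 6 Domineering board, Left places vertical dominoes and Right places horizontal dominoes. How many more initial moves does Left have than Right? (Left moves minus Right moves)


Board is 7 x 6 (rows x cols).
Left (vertical) placements: (rows-1) * cols = 6 * 6 = 36
Right (horizontal) placements: rows * (cols-1) = 7 * 5 = 35
Advantage = Left - Right = 36 - 35 = 1

1
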